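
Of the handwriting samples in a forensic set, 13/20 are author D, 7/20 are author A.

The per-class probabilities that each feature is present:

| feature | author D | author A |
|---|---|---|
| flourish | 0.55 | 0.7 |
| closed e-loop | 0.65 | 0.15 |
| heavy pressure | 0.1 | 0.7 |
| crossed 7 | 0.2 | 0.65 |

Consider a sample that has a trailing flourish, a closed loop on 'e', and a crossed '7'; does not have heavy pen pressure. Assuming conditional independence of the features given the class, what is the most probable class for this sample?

author D

author D: 0.65 × 0.55 × 0.65 × (1−0.1) × 0.2 = 0.0418275
author A: 0.35 × 0.7 × 0.15 × (1−0.7) × 0.65 = 0.00716625
Highest score → author D.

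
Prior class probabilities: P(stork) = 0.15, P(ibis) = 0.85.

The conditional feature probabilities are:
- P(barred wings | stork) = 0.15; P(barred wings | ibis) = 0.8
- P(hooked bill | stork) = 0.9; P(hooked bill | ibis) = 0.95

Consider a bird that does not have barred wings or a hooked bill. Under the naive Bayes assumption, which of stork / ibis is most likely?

stork

stork: 0.15 × (1−0.15) × (1−0.9) = 0.01275
ibis: 0.85 × (1−0.8) × (1−0.95) = 0.0085
Highest score → stork.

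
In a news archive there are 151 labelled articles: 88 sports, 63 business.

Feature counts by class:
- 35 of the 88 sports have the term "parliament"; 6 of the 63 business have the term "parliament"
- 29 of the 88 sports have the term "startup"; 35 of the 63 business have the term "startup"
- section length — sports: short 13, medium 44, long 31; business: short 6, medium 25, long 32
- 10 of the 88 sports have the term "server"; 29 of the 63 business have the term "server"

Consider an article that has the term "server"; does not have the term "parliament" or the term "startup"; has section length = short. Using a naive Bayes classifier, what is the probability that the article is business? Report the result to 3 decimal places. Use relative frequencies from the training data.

sports: (88/151) × (53/88) × (59/88) × (13/88) × (10/88) ≈ 0.00395045
business: (63/151) × (57/63) × (28/63) × (6/63) × (29/63) ≈ 0.00735501
P(business | x) = 0.00735501 / 0.01130546 ≈ 0.651

0.651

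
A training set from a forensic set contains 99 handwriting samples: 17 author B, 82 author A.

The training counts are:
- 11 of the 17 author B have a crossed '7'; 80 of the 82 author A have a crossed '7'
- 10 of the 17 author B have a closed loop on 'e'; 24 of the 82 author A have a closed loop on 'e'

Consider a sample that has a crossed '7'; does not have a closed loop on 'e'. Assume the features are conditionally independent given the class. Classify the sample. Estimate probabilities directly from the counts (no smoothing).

author B: (17/99) × (11/17) × (7/17) ≈ 0.0457516
author A: (82/99) × (80/82) × (58/82) ≈ 0.571569
Highest score → author A.

author A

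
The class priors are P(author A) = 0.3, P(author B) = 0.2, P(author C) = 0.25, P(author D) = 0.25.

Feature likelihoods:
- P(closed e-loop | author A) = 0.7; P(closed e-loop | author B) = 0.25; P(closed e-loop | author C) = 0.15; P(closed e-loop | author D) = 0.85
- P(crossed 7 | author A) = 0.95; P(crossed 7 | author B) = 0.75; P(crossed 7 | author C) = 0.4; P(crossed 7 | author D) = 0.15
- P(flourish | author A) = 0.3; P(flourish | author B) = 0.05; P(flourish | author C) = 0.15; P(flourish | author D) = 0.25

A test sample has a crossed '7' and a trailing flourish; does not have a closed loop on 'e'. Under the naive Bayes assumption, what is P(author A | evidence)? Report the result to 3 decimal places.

0.565

author A: 0.3 × (1−0.7) × 0.95 × 0.3 = 0.02565
author B: 0.2 × (1−0.25) × 0.75 × 0.05 = 0.005625
author C: 0.25 × (1−0.15) × 0.4 × 0.15 = 0.01275
author D: 0.25 × (1−0.85) × 0.15 × 0.25 = 0.00140625
P(author A | x) = 0.02565 / 0.04543125 ≈ 0.565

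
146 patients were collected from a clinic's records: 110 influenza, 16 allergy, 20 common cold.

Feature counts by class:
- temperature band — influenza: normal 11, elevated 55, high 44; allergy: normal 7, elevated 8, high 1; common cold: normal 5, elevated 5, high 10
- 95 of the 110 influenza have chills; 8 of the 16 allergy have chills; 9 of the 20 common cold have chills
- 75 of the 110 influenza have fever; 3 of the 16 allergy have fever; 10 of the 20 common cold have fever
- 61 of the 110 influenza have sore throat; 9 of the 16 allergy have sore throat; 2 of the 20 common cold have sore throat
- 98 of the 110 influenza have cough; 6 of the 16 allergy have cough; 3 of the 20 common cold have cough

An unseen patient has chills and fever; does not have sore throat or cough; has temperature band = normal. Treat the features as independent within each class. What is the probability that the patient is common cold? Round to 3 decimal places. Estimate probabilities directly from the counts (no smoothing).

influenza: (110/146) × (11/110) × (95/110) × (75/110) × (49/110) × (12/110) ≈ 0.00215591
allergy: (16/146) × (7/16) × (8/16) × (3/16) × (7/16) × (10/16) ≈ 0.00122906
common cold: (20/146) × (5/20) × (9/20) × (10/20) × (18/20) × (17/20) ≈ 0.00589469
P(common cold | x) = 0.00589469 / 0.00927966 ≈ 0.635

0.635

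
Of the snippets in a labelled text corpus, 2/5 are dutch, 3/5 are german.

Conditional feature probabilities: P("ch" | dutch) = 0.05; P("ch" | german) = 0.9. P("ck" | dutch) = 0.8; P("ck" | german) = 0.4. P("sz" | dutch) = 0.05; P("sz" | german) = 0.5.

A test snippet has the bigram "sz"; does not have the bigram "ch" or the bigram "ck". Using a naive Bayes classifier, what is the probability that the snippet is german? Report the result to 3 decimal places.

dutch: 0.4 × (1−0.05) × (1−0.8) × 0.05 = 0.0038
german: 0.6 × (1−0.9) × (1−0.4) × 0.5 = 0.018
P(german | x) = 0.018 / 0.0218 ≈ 0.826

0.826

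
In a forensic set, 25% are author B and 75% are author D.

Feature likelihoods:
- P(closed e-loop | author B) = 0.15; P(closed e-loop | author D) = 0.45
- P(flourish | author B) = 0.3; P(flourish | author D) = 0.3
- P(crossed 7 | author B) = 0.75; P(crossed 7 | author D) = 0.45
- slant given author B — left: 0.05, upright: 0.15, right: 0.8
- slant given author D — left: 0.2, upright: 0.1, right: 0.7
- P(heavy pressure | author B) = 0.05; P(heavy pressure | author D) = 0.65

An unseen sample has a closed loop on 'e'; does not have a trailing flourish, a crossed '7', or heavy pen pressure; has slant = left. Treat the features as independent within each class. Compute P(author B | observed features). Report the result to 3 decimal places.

0.033

author B: 0.25 × 0.15 × (1−0.3) × (1−0.75) × 0.05 × (1−0.05) = 0.00031171875
author D: 0.75 × 0.45 × (1−0.3) × (1−0.45) × 0.2 × (1−0.65) = 0.009095625
P(author B | x) = 0.00031171875 / 0.00940734375 ≈ 0.033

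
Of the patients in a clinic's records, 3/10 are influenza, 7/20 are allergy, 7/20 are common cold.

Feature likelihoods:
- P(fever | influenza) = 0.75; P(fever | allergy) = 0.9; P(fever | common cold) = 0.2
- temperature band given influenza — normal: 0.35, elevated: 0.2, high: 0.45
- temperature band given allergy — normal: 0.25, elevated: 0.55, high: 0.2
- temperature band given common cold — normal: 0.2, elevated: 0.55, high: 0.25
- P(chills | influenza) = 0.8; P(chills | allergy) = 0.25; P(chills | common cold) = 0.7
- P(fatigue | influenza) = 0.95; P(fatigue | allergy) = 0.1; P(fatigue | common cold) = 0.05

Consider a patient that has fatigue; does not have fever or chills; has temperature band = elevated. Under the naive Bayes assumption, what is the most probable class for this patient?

influenza: 0.3 × (1−0.75) × 0.2 × (1−0.8) × 0.95 = 0.00285
allergy: 0.35 × (1−0.9) × 0.55 × (1−0.25) × 0.1 = 0.00144375
common cold: 0.35 × (1−0.2) × 0.55 × (1−0.7) × 0.05 = 0.00231
Highest score → influenza.

influenza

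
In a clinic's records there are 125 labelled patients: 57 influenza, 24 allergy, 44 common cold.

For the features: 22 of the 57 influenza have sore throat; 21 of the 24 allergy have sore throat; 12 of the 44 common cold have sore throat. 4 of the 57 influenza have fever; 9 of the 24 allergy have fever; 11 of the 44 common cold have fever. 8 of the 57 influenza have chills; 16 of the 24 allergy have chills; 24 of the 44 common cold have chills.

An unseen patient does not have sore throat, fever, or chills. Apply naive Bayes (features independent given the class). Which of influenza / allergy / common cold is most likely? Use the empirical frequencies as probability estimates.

influenza

influenza: (57/125) × (35/57) × (53/57) × (49/57) ≈ 0.22381
allergy: (24/125) × (3/24) × (15/24) × (8/24) = 0.005
common cold: (44/125) × (32/44) × (33/44) × (20/44) ≈ 0.0872727
Highest score → influenza.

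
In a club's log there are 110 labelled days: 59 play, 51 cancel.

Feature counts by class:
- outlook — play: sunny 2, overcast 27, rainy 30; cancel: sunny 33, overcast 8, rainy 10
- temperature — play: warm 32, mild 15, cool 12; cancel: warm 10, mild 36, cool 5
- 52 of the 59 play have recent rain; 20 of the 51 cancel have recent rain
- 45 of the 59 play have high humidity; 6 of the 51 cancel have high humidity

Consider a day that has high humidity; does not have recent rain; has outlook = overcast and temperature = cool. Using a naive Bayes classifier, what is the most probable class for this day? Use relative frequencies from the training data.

play: (59/110) × (27/59) × (12/59) × (7/59) × (45/59) ≈ 0.00451759
cancel: (51/110) × (8/51) × (5/51) × (31/51) × (6/51) ≈ 0.000509882
Highest score → play.

play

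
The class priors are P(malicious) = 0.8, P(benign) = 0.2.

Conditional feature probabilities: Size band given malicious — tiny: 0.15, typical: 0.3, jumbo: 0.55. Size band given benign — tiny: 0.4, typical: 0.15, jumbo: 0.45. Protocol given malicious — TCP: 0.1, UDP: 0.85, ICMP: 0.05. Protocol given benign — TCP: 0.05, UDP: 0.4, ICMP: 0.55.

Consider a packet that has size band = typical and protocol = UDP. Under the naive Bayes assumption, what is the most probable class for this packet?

malicious: 0.8 × 0.3 × 0.85 = 0.204
benign: 0.2 × 0.15 × 0.4 = 0.012
Highest score → malicious.

malicious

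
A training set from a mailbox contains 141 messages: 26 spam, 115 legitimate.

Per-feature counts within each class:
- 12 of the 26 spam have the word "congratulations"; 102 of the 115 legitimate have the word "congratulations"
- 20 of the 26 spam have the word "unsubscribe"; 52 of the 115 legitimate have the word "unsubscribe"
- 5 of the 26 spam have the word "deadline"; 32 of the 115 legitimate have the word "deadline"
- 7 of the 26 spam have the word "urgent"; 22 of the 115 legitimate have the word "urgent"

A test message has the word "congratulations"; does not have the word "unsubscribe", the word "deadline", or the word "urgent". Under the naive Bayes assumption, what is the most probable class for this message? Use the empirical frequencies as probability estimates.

legitimate

spam: (26/141) × (12/26) × (6/26) × (21/26) × (19/26) ≈ 0.0115922
legitimate: (115/141) × (102/115) × (63/115) × (83/115) × (93/115) ≈ 0.231307
Highest score → legitimate.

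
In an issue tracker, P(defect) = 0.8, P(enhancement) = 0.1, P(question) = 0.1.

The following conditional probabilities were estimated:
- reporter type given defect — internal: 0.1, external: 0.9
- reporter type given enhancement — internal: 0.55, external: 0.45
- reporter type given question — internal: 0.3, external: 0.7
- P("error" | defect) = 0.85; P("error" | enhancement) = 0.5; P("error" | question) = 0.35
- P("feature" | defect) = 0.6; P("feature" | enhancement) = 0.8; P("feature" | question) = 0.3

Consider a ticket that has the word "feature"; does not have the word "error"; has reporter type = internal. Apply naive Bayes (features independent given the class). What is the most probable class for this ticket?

enhancement

defect: 0.8 × 0.1 × (1−0.85) × 0.6 = 0.0072
enhancement: 0.1 × 0.55 × (1−0.5) × 0.8 = 0.022
question: 0.1 × 0.3 × (1−0.35) × 0.3 = 0.00585
Highest score → enhancement.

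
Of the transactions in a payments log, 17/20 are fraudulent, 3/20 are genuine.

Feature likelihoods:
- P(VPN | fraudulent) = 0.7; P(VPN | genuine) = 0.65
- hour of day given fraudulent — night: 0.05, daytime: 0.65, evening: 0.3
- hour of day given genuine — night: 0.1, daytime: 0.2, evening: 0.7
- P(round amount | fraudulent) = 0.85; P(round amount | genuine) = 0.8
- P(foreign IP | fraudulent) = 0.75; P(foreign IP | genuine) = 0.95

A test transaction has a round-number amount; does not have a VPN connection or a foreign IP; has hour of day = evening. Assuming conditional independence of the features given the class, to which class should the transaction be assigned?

fraudulent: 0.85 × (1−0.7) × 0.3 × 0.85 × (1−0.75) = 0.01625625
genuine: 0.15 × (1−0.65) × 0.7 × 0.8 × (1−0.95) = 0.00147
Highest score → fraudulent.

fraudulent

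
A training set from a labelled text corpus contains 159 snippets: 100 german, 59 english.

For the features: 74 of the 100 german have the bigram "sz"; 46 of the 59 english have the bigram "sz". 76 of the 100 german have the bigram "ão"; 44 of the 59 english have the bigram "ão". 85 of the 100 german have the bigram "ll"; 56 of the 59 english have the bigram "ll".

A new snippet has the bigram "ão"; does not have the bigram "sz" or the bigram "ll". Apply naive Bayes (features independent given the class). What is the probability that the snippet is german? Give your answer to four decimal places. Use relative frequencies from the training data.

0.8574

german: (100/159) × (26/100) × (76/100) × (15/100) ≈ 0.0186415
english: (59/159) × (13/59) × (44/59) × (3/59) ≈ 0.00310039
P(german | x) = 0.0186415 / 0.02174189 ≈ 0.8574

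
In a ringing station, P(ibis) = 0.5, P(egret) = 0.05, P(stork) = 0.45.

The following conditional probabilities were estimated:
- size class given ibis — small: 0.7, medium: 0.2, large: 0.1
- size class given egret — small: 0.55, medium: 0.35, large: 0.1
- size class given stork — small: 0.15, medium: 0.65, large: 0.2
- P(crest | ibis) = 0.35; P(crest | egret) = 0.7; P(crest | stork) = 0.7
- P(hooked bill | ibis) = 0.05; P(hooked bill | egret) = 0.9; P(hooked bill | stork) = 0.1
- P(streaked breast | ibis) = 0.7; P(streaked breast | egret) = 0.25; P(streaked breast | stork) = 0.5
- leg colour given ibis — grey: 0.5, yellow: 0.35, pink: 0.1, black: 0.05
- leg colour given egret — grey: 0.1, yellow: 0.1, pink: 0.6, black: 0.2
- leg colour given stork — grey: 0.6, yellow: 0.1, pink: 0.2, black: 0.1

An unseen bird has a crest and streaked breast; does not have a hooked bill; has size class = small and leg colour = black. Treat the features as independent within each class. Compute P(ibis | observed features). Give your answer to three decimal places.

ibis: 0.5 × 0.7 × 0.35 × (1−0.05) × 0.7 × 0.05 = 0.004073125
egret: 0.05 × 0.55 × 0.7 × (1−0.9) × 0.25 × 0.2 = 0.00009625
stork: 0.45 × 0.15 × 0.7 × (1−0.1) × 0.5 × 0.1 = 0.00212625
P(ibis | x) = 0.004073125 / 0.006295625 ≈ 0.647

0.647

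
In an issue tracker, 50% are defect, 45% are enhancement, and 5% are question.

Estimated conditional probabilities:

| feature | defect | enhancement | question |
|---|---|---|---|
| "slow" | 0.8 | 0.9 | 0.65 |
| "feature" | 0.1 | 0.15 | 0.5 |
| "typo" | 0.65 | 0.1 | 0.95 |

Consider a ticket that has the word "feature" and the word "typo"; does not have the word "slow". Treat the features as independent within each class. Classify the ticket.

question

defect: 0.5 × (1−0.8) × 0.1 × 0.65 = 0.0065
enhancement: 0.45 × (1−0.9) × 0.15 × 0.1 = 0.000675
question: 0.05 × (1−0.65) × 0.5 × 0.95 = 0.0083125
Highest score → question.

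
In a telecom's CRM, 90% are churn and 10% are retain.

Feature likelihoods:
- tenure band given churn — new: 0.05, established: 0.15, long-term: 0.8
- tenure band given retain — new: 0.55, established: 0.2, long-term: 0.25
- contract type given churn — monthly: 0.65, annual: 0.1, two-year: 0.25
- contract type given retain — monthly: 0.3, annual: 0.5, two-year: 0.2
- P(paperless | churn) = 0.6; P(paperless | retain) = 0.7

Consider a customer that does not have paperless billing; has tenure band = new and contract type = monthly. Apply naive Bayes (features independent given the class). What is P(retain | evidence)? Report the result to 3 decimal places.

churn: 0.9 × 0.05 × 0.65 × (1−0.6) = 0.0117
retain: 0.1 × 0.55 × 0.3 × (1−0.7) = 0.00495
P(retain | x) = 0.00495 / 0.01665 ≈ 0.297

0.297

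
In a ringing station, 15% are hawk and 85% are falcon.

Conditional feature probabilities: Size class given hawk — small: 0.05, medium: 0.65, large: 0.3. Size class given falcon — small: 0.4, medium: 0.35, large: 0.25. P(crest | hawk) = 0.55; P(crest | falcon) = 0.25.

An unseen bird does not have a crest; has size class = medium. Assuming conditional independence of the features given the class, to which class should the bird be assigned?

falcon

hawk: 0.15 × 0.65 × (1−0.55) = 0.043875
falcon: 0.85 × 0.35 × (1−0.25) = 0.223125
Highest score → falcon.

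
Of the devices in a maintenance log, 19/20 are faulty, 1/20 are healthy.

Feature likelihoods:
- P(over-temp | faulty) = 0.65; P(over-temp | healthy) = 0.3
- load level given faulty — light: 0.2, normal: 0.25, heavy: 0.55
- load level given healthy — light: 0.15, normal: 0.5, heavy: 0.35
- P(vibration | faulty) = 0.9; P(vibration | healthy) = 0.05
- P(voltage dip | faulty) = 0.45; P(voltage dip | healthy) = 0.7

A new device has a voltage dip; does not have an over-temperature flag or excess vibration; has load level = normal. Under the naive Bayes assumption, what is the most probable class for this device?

faulty: 0.95 × (1−0.65) × 0.25 × (1−0.9) × 0.45 = 0.003740625
healthy: 0.05 × (1−0.3) × 0.5 × (1−0.05) × 0.7 = 0.0116375
Highest score → healthy.

healthy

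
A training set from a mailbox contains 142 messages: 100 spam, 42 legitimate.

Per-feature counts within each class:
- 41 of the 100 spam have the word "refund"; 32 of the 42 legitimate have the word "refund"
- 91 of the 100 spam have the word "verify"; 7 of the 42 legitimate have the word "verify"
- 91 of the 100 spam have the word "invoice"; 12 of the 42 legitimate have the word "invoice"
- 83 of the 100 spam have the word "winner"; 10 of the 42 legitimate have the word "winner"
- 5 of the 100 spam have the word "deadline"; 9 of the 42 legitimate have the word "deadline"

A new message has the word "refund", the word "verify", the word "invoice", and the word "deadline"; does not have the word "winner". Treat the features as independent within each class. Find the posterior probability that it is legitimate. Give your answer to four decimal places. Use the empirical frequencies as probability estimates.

0.4630

spam: (100/142) × (41/100) × (91/100) × (91/100) × (17/100) × (5/100) ≈ 0.00203234
legitimate: (42/142) × (32/42) × (7/42) × (12/42) × (32/42) × (9/42) ≈ 0.00175201
P(legitimate | x) = 0.00175201 / 0.00378435 ≈ 0.4630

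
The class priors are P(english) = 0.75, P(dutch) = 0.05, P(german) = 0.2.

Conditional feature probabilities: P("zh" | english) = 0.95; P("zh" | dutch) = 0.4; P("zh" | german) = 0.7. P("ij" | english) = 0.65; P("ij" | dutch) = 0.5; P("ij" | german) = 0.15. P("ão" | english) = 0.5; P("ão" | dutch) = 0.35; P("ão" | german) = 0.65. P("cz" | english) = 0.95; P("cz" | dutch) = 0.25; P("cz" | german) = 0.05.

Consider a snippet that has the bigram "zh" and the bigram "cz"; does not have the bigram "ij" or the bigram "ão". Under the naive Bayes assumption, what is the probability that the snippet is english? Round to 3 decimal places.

0.970

english: 0.75 × 0.95 × (1−0.65) × (1−0.5) × 0.95 = 0.118453125
dutch: 0.05 × 0.4 × (1−0.5) × (1−0.35) × 0.25 = 0.001625
german: 0.2 × 0.7 × (1−0.15) × (1−0.65) × 0.05 = 0.0020825
P(english | x) = 0.118453125 / 0.122160625 ≈ 0.970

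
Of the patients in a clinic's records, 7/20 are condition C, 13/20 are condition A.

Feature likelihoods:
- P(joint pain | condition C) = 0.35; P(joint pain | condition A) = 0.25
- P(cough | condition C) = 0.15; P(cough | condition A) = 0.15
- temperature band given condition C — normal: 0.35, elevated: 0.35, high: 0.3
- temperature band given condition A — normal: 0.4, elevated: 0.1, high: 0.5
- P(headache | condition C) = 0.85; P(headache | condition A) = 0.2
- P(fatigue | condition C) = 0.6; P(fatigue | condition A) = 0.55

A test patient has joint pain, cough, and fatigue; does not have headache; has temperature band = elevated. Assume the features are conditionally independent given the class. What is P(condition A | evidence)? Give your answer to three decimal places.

0.649

condition C: 0.35 × 0.35 × 0.15 × 0.35 × (1−0.85) × 0.6 = 0.0005788125
condition A: 0.65 × 0.25 × 0.15 × 0.1 × (1−0.2) × 0.55 = 0.0010725
P(condition A | x) = 0.0010725 / 0.0016513125 ≈ 0.649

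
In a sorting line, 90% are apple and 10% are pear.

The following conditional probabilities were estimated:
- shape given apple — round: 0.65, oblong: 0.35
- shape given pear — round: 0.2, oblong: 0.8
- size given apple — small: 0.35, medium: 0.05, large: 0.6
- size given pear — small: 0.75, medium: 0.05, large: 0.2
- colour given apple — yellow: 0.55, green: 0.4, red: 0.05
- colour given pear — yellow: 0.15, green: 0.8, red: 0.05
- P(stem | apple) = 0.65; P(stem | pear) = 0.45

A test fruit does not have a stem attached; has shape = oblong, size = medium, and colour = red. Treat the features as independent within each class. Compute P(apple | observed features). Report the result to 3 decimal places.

apple: 0.9 × 0.35 × 0.05 × 0.05 × (1−0.65) = 0.000275625
pear: 0.1 × 0.8 × 0.05 × 0.05 × (1−0.45) = 0.00011
P(apple | x) = 0.000275625 / 0.000385625 ≈ 0.715

0.715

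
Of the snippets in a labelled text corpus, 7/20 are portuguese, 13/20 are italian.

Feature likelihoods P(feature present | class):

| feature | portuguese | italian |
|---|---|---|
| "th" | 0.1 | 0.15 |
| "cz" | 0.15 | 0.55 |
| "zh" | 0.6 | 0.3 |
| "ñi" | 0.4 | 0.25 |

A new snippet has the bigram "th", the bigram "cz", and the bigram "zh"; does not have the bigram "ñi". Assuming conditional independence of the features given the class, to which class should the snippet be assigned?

italian

portuguese: 0.35 × 0.1 × 0.15 × 0.6 × (1−0.4) = 0.00189
italian: 0.65 × 0.15 × 0.55 × 0.3 × (1−0.25) = 0.012065625
Highest score → italian.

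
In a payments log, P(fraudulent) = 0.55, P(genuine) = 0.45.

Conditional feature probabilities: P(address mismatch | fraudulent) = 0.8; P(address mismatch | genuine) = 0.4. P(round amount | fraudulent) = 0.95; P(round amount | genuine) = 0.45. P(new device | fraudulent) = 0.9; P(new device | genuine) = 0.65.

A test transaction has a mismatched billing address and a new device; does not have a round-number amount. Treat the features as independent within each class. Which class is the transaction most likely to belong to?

fraudulent: 0.55 × 0.8 × (1−0.95) × 0.9 = 0.0198
genuine: 0.45 × 0.4 × (1−0.45) × 0.65 = 0.06435
Highest score → genuine.

genuine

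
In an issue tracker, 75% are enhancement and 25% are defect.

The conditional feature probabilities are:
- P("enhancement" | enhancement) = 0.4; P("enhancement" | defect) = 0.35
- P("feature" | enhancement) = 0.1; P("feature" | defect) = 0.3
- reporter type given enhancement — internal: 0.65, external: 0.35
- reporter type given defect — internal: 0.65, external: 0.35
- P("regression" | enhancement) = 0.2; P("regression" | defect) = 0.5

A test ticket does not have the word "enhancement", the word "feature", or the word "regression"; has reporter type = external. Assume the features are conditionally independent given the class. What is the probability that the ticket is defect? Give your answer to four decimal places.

0.1493

enhancement: 0.75 × (1−0.4) × (1−0.1) × 0.35 × (1−0.2) = 0.1134
defect: 0.25 × (1−0.35) × (1−0.3) × 0.35 × (1−0.5) = 0.01990625
P(defect | x) = 0.01990625 / 0.13330625 ≈ 0.1493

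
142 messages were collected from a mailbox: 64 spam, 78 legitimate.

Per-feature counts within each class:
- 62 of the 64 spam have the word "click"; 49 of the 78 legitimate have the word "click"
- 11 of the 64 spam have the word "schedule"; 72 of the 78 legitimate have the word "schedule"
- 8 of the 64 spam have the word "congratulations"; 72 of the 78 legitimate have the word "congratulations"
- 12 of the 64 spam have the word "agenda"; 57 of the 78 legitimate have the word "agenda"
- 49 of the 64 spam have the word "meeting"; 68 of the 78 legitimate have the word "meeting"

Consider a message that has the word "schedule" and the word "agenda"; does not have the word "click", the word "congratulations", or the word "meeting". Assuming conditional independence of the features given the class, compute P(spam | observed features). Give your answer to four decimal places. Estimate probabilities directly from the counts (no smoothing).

0.0641

spam: (64/142) × (2/64) × (11/64) × (56/64) × (12/64) × (15/64) ≈ 0.000093084
legitimate: (78/142) × (29/78) × (72/78) × (6/78) × (57/78) × (10/78) ≈ 0.00135859
P(spam | x) = 0.000093084 / 0.001451674 ≈ 0.0641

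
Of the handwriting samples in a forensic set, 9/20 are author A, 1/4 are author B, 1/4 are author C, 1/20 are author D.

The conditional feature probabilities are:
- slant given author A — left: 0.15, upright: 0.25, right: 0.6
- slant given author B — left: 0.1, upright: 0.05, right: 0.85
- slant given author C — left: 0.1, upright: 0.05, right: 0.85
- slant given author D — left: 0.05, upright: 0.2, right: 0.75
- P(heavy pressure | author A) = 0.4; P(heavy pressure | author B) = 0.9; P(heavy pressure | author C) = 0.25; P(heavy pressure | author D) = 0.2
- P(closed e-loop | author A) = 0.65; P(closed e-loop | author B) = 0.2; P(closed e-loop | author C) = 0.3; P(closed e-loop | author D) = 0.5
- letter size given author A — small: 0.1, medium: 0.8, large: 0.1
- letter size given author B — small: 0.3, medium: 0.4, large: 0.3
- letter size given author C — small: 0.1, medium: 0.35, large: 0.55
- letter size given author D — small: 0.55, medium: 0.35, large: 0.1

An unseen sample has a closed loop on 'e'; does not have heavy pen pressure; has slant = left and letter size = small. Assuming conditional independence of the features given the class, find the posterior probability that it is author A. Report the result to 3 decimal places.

author A: 0.45 × 0.15 × (1−0.4) × 0.65 × 0.1 = 0.0026325
author B: 0.25 × 0.1 × (1−0.9) × 0.2 × 0.3 = 0.00015
author C: 0.25 × 0.1 × (1−0.25) × 0.3 × 0.1 = 0.0005625
author D: 0.05 × 0.05 × (1−0.2) × 0.5 × 0.55 = 0.00055
P(author A | x) = 0.0026325 / 0.003895 ≈ 0.676

0.676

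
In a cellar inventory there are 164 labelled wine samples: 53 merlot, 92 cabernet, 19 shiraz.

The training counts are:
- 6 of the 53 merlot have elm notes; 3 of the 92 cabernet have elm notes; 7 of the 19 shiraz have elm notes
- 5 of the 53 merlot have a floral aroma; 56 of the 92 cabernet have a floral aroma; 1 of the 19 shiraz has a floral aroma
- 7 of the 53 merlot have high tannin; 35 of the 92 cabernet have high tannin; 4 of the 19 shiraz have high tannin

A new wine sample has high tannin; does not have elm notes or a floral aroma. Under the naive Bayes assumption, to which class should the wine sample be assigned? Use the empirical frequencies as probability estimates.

merlot: (53/164) × (47/53) × (48/53) × (7/53) ≈ 0.0342801
cabernet: (92/164) × (89/92) × (36/92) × (35/92) ≈ 0.0807869
shiraz: (19/164) × (12/19) × (18/19) × (4/19) ≈ 0.0145936
Highest score → cabernet.

cabernet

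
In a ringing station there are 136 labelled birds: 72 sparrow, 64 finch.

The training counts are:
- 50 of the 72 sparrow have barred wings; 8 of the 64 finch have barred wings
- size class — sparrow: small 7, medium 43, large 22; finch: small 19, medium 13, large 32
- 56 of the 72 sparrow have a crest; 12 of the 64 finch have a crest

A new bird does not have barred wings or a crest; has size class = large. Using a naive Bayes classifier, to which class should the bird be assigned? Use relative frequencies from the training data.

sparrow: (72/136) × (22/72) × (22/72) × (16/72) ≈ 0.010984
finch: (64/136) × (56/64) × (32/64) × (52/64) ≈ 0.167279
Highest score → finch.

finch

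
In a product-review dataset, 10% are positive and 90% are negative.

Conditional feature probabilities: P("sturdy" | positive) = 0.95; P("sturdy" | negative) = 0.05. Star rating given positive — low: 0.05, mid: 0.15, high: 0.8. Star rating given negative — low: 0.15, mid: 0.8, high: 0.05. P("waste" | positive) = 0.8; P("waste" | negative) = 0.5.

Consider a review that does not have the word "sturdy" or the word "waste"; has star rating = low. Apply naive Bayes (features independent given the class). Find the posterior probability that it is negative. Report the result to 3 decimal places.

0.999

positive: 0.1 × (1−0.95) × 0.05 × (1−0.8) = 0.00005
negative: 0.9 × (1−0.05) × 0.15 × (1−0.5) = 0.064125
P(negative | x) = 0.064125 / 0.064175 ≈ 0.999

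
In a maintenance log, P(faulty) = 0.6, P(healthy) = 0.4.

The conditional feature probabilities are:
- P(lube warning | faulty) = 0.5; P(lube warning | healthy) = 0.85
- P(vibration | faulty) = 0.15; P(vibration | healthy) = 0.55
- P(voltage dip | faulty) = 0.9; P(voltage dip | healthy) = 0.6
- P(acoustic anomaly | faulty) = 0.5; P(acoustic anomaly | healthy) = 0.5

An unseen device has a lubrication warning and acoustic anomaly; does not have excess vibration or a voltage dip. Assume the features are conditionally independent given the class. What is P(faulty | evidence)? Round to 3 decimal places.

faulty: 0.6 × 0.5 × (1−0.15) × (1−0.9) × 0.5 = 0.01275
healthy: 0.4 × 0.85 × (1−0.55) × (1−0.6) × 0.5 = 0.0306
P(faulty | x) = 0.01275 / 0.04335 ≈ 0.294

0.294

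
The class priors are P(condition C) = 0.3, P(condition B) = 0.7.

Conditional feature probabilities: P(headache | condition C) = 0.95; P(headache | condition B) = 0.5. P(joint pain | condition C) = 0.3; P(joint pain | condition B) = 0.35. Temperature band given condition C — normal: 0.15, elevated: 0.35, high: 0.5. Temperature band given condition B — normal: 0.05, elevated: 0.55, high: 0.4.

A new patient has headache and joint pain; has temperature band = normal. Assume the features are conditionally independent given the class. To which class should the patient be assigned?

condition C: 0.3 × 0.95 × 0.3 × 0.15 = 0.012825
condition B: 0.7 × 0.5 × 0.35 × 0.05 = 0.006125
Highest score → condition C.

condition C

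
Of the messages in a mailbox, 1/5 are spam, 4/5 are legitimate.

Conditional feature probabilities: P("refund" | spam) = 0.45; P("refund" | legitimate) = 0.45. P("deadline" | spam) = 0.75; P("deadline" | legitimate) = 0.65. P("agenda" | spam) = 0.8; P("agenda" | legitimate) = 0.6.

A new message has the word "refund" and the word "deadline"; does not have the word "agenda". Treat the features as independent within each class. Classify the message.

spam: 0.2 × 0.45 × 0.75 × (1−0.8) = 0.0135
legitimate: 0.8 × 0.45 × 0.65 × (1−0.6) = 0.0936
Highest score → legitimate.

legitimate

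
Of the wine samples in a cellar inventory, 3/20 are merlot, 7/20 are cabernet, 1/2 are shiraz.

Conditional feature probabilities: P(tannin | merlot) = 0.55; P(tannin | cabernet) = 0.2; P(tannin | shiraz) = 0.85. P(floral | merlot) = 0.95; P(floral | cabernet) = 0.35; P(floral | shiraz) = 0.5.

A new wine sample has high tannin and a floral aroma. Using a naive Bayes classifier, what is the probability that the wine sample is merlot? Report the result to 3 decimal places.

merlot: 0.15 × 0.55 × 0.95 = 0.078375
cabernet: 0.35 × 0.2 × 0.35 = 0.0245
shiraz: 0.5 × 0.85 × 0.5 = 0.2125
P(merlot | x) = 0.078375 / 0.315375 ≈ 0.249

0.249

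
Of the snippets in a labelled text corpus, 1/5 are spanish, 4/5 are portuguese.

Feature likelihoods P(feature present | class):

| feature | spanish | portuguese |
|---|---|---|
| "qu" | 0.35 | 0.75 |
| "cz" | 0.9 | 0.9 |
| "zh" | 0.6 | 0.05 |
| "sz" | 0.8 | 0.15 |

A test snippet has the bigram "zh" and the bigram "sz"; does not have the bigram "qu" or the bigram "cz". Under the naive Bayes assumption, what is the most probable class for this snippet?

spanish

spanish: 0.2 × (1−0.35) × (1−0.9) × 0.6 × 0.8 = 0.00624
portuguese: 0.8 × (1−0.75) × (1−0.9) × 0.05 × 0.15 = 0.00015
Highest score → spanish.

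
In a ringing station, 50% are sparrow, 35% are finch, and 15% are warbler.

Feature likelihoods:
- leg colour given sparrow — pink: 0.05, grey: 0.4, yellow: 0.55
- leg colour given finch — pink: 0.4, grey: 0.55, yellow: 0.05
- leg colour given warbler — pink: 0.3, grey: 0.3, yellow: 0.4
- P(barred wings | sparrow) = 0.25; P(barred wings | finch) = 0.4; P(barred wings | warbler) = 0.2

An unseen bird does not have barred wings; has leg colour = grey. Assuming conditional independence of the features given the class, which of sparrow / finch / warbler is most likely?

sparrow: 0.5 × 0.4 × (1−0.25) = 0.15
finch: 0.35 × 0.55 × (1−0.4) = 0.1155
warbler: 0.15 × 0.3 × (1−0.2) = 0.036
Highest score → sparrow.

sparrow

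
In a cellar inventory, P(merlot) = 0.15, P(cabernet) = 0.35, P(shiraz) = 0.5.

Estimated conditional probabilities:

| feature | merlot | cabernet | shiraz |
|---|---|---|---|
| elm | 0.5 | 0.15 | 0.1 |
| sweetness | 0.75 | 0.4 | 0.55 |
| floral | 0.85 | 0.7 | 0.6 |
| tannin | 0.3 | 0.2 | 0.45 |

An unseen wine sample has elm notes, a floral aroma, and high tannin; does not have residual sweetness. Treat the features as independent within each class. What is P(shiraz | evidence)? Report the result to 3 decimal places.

merlot: 0.15 × 0.5 × (1−0.75) × 0.85 × 0.3 = 0.00478125
cabernet: 0.35 × 0.15 × (1−0.4) × 0.7 × 0.2 = 0.00441
shiraz: 0.5 × 0.1 × (1−0.55) × 0.6 × 0.45 = 0.006075
P(shiraz | x) = 0.006075 / 0.01526625 ≈ 0.398

0.398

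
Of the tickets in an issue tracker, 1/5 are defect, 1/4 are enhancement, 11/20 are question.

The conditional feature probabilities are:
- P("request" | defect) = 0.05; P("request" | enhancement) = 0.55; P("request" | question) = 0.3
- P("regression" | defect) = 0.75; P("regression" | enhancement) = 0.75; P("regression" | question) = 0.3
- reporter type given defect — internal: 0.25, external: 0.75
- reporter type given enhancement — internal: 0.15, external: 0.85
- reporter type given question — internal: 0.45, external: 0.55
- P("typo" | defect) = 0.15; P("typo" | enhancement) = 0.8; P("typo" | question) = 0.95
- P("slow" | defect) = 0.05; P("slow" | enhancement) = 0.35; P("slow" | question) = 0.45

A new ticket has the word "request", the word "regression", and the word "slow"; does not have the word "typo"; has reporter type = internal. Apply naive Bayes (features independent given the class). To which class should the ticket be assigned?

defect: 0.2 × 0.05 × 0.75 × 0.25 × (1−0.15) × 0.05 = 0.0000796875
enhancement: 0.25 × 0.55 × 0.75 × 0.15 × (1−0.8) × 0.35 = 0.0010828125
question: 0.55 × 0.3 × 0.3 × 0.45 × (1−0.95) × 0.45 = 0.0005011875
Highest score → enhancement.

enhancement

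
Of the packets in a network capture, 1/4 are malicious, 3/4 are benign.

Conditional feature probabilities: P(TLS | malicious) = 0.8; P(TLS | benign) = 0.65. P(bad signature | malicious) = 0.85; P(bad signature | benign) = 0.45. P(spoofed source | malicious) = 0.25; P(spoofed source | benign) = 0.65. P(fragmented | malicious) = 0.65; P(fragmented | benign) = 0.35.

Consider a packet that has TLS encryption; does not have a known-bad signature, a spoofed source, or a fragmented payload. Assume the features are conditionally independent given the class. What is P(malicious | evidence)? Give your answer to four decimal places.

malicious: 0.25 × 0.8 × (1−0.85) × (1−0.25) × (1−0.65) = 0.007875
benign: 0.75 × 0.65 × (1−0.45) × (1−0.65) × (1−0.35) = 0.0609984375
P(malicious | x) = 0.007875 / 0.0688734375 ≈ 0.1143

0.1143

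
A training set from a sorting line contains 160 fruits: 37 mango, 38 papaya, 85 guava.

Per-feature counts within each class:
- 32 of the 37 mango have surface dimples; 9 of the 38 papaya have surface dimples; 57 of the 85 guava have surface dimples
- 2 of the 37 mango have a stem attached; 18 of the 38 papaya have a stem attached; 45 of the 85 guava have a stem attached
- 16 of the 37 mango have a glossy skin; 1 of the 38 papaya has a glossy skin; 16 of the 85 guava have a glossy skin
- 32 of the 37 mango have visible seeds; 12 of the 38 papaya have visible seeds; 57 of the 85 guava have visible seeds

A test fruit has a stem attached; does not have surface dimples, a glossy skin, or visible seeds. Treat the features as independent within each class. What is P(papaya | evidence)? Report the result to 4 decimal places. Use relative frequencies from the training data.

mango: (37/160) × (5/37) × (2/37) × (21/37) × (5/37) ≈ 0.000129558
papaya: (38/160) × (29/38) × (18/38) × (37/38) × (26/38) ≈ 0.0571972
guava: (85/160) × (28/85) × (45/85) × (69/85) × (28/85) ≈ 0.0247743
P(papaya | x) = 0.0571972 / 0.082101058 ≈ 0.6967

0.6967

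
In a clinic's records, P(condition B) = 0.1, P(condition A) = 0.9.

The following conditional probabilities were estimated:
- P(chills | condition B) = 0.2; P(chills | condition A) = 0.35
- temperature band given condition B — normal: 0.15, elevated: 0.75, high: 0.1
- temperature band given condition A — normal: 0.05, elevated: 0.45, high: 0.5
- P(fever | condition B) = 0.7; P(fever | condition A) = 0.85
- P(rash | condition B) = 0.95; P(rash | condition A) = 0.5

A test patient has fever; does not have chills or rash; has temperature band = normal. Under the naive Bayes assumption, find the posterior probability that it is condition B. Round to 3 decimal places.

condition B: 0.1 × (1−0.2) × 0.15 × 0.7 × (1−0.95) = 0.00042
condition A: 0.9 × (1−0.35) × 0.05 × 0.85 × (1−0.5) = 0.01243125
P(condition B | x) = 0.00042 / 0.01285125 ≈ 0.033

0.033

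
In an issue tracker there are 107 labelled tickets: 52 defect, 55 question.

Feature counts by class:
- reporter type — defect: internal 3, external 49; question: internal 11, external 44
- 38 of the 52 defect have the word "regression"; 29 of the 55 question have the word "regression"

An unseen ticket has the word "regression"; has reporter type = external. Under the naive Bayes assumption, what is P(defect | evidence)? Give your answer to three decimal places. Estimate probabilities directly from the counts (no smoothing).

0.607

defect: (52/107) × (49/52) × (38/52) ≈ 0.334651
question: (55/107) × (44/55) × (29/55) ≈ 0.216822
P(defect | x) = 0.334651 / 0.551473 ≈ 0.607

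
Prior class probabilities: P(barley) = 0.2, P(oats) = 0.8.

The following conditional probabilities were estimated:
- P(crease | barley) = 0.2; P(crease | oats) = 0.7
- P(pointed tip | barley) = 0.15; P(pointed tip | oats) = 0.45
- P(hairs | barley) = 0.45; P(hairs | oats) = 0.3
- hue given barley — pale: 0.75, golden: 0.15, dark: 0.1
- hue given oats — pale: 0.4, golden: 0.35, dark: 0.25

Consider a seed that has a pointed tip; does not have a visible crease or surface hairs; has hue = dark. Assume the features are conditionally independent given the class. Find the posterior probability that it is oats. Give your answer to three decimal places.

0.935

barley: 0.2 × (1−0.2) × 0.15 × (1−0.45) × 0.1 = 0.00132
oats: 0.8 × (1−0.7) × 0.45 × (1−0.3) × 0.25 = 0.0189
P(oats | x) = 0.0189 / 0.02022 ≈ 0.935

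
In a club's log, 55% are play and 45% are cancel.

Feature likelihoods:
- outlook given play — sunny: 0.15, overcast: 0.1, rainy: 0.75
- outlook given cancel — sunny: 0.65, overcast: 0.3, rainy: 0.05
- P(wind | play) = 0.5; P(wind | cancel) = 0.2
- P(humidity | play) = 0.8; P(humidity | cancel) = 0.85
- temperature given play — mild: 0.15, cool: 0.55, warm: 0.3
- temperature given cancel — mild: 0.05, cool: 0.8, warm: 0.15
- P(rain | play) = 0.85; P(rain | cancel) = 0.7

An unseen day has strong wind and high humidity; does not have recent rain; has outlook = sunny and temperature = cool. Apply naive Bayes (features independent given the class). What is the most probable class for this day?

play: 0.55 × 0.15 × 0.5 × 0.8 × 0.55 × (1−0.85) = 0.0027225
cancel: 0.45 × 0.65 × 0.2 × 0.85 × 0.8 × (1−0.7) = 0.011934
Highest score → cancel.

cancel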